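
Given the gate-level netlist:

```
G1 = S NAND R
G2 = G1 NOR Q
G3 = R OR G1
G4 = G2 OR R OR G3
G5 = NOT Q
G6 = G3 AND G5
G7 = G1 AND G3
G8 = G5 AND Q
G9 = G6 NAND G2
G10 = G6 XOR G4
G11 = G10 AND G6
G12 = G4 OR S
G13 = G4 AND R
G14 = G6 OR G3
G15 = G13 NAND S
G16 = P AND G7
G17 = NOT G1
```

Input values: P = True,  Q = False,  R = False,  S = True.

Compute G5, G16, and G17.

G1 = S NAND R = True NAND False = True
G3 = R OR G1 = False OR True = True
G5 = NOT Q = NOT False = True
G7 = G1 AND G3 = True AND True = True
G16 = P AND G7 = True AND True = True
G17 = NOT G1 = NOT True = False

G5 = True, G16 = True, G17 = False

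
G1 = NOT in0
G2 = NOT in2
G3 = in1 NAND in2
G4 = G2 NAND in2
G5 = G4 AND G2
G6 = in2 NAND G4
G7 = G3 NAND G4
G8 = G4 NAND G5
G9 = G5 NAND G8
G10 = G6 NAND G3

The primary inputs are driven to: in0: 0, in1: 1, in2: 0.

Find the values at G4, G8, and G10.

G2 = NOT in2 = NOT 0 = 1
G3 = in1 NAND in2 = 1 NAND 0 = 1
G4 = G2 NAND in2 = 1 NAND 0 = 1
G5 = G4 AND G2 = 1 AND 1 = 1
G6 = in2 NAND G4 = 0 NAND 1 = 1
G8 = G4 NAND G5 = 1 NAND 1 = 0
G10 = G6 NAND G3 = 1 NAND 1 = 0

G4 = 1  G8 = 0  G10 = 0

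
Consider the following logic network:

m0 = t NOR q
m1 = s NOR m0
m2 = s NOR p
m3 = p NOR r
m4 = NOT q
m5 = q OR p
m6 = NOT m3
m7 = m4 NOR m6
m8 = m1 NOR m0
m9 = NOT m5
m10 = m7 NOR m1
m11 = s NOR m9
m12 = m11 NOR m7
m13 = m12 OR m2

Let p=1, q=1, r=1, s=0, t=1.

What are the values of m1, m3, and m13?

m0 = t NOR q = 1 NOR 1 = 0
m1 = s NOR m0 = 0 NOR 0 = 1
m2 = s NOR p = 0 NOR 1 = 0
m3 = p NOR r = 1 NOR 1 = 0
m4 = NOT q = NOT 1 = 0
m5 = q OR p = 1 OR 1 = 1
m6 = NOT m3 = NOT 0 = 1
m7 = m4 NOR m6 = 0 NOR 1 = 0
m9 = NOT m5 = NOT 1 = 0
m11 = s NOR m9 = 0 NOR 0 = 1
m12 = m11 NOR m7 = 1 NOR 0 = 0
m13 = m12 OR m2 = 0 OR 0 = 0

m1 = 1, m3 = 0, m13 = 0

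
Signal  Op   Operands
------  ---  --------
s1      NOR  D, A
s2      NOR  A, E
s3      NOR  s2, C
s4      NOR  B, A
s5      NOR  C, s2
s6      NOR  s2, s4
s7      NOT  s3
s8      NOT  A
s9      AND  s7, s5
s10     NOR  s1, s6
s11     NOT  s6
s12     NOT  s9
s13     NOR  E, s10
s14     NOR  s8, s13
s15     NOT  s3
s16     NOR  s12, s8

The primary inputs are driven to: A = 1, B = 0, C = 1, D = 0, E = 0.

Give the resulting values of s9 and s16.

s2 = A NOR E = 1 NOR 0 = 0
s3 = s2 NOR C = 0 NOR 1 = 0
s5 = C NOR s2 = 1 NOR 0 = 0
s7 = NOT s3 = NOT 0 = 1
s8 = NOT A = NOT 1 = 0
s9 = s7 AND s5 = 1 AND 0 = 0
s12 = NOT s9 = NOT 0 = 1
s16 = s12 NOR s8 = 1 NOR 0 = 0

s9 = 0  s16 = 0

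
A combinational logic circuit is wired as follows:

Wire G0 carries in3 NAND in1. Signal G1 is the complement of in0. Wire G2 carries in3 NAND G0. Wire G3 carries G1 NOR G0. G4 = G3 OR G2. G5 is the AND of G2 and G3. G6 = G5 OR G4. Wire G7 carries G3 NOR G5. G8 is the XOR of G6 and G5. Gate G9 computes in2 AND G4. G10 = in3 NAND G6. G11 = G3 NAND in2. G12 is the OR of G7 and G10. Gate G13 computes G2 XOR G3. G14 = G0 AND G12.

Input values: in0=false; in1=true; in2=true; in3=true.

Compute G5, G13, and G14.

G5 = false  G13 = true  G14 = false

G0 = in3 NAND in1 = true NAND true = false
G1 = NOT in0 = NOT false = true
G2 = in3 NAND G0 = true NAND false = true
G3 = G1 NOR G0 = true NOR false = false
G4 = G3 OR G2 = false OR true = true
G5 = G2 AND G3 = true AND false = false
G6 = G5 OR G4 = false OR true = true
G7 = G3 NOR G5 = false NOR false = true
G10 = in3 NAND G6 = true NAND true = false
G12 = G7 OR G10 = true OR false = true
G13 = G2 XOR G3 = true XOR false = true
G14 = G0 AND G12 = false AND true = false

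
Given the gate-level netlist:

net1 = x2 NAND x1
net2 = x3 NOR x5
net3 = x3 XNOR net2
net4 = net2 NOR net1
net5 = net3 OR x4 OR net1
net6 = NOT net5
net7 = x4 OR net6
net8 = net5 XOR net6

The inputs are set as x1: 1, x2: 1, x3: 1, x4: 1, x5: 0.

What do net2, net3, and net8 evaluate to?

net2 = 0  net3 = 0  net8 = 1

net1 = x2 NAND x1 = 1 NAND 1 = 0
net2 = x3 NOR x5 = 1 NOR 0 = 0
net3 = x3 XNOR net2 = 1 XNOR 0 = 0
net5 = net3 OR x4 OR net1 = 0 OR 1 OR 0 = 1
net6 = NOT net5 = NOT 1 = 0
net8 = net5 XOR net6 = 1 XOR 0 = 1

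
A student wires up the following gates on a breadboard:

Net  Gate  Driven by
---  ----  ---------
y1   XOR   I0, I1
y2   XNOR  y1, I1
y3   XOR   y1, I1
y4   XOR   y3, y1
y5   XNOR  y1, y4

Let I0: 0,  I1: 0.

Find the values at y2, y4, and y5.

y2 = 1, y4 = 0, y5 = 1

y1 = I0 XOR I1 = 0 XOR 0 = 0
y2 = y1 XNOR I1 = 0 XNOR 0 = 1
y3 = y1 XOR I1 = 0 XOR 0 = 0
y4 = y3 XOR y1 = 0 XOR 0 = 0
y5 = y1 XNOR y4 = 0 XNOR 0 = 1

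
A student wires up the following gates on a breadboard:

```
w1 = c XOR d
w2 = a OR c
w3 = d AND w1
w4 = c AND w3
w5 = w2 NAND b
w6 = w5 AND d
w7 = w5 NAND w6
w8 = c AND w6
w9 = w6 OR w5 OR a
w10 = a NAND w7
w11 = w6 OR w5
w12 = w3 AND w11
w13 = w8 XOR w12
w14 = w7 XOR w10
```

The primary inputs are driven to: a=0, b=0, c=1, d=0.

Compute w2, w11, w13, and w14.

w1 = c XOR d = 1 XOR 0 = 1
w2 = a OR c = 0 OR 1 = 1
w3 = d AND w1 = 0 AND 1 = 0
w5 = w2 NAND b = 1 NAND 0 = 1
w6 = w5 AND d = 1 AND 0 = 0
w7 = w5 NAND w6 = 1 NAND 0 = 1
w8 = c AND w6 = 1 AND 0 = 0
w10 = a NAND w7 = 0 NAND 1 = 1
w11 = w6 OR w5 = 0 OR 1 = 1
w12 = w3 AND w11 = 0 AND 1 = 0
w13 = w8 XOR w12 = 0 XOR 0 = 0
w14 = w7 XOR w10 = 1 XOR 1 = 0

w2 = 1; w11 = 1; w13 = 0; w14 = 0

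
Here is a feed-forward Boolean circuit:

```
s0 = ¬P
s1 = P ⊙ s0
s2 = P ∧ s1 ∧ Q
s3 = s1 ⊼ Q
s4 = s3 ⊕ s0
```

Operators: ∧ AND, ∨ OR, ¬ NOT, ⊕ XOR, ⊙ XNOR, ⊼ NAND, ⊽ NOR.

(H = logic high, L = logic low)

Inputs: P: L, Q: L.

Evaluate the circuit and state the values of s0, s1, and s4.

s0 = H, s1 = L, s4 = L

s0 = NOT P = NOT L = H
s1 = P XNOR s0 = L XNOR H = L
s3 = s1 NAND Q = L NAND L = H
s4 = s3 XOR s0 = H XOR H = L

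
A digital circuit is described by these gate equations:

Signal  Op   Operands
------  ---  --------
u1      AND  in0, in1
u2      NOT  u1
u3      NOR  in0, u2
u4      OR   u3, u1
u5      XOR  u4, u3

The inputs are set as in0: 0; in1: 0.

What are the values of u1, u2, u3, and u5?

u1 = in0 AND in1 = 0 AND 0 = 0
u2 = NOT u1 = NOT 0 = 1
u3 = in0 NOR u2 = 0 NOR 1 = 0
u4 = u3 OR u1 = 0 OR 0 = 0
u5 = u4 XOR u3 = 0 XOR 0 = 0

u1 = 0  u2 = 1  u3 = 0  u5 = 0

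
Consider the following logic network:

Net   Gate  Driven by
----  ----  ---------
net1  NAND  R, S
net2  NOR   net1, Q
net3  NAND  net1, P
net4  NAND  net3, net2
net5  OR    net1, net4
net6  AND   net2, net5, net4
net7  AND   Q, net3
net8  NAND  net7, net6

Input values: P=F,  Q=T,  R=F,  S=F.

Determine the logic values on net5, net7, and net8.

net1 = R NAND S = F NAND F = T
net2 = net1 NOR Q = T NOR T = F
net3 = net1 NAND P = T NAND F = T
net4 = net3 NAND net2 = T NAND F = T
net5 = net1 OR net4 = T OR T = T
net6 = net2 AND net5 AND net4 = F AND T AND T = F
net7 = Q AND net3 = T AND T = T
net8 = net7 NAND net6 = T NAND F = T

net5 = T, net7 = T, net8 = T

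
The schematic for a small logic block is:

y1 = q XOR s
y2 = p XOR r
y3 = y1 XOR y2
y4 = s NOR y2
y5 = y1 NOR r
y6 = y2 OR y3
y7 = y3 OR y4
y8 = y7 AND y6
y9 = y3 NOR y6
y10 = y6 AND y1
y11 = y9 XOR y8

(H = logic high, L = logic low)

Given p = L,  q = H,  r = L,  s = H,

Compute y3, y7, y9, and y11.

y1 = q XOR s = H XOR H = L
y2 = p XOR r = L XOR L = L
y3 = y1 XOR y2 = L XOR L = L
y4 = s NOR y2 = H NOR L = L
y6 = y2 OR y3 = L OR L = L
y7 = y3 OR y4 = L OR L = L
y8 = y7 AND y6 = L AND L = L
y9 = y3 NOR y6 = L NOR L = H
y11 = y9 XOR y8 = H XOR L = H

y3 = L  y7 = L  y9 = H  y11 = H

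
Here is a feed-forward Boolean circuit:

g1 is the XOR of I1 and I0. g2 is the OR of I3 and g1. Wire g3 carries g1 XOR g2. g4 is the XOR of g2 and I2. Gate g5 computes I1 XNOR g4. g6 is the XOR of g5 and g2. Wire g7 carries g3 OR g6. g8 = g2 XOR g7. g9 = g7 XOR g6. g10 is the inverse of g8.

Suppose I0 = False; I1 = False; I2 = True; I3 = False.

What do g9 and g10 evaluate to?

g9 = False, g10 = True

g1 = I1 XOR I0 = False XOR False = False
g2 = I3 OR g1 = False OR False = False
g3 = g1 XOR g2 = False XOR False = False
g4 = g2 XOR I2 = False XOR True = True
g5 = I1 XNOR g4 = False XNOR True = False
g6 = g5 XOR g2 = False XOR False = False
g7 = g3 OR g6 = False OR False = False
g8 = g2 XOR g7 = False XOR False = False
g9 = g7 XOR g6 = False XOR False = False
g10 = NOT g8 = NOT False = True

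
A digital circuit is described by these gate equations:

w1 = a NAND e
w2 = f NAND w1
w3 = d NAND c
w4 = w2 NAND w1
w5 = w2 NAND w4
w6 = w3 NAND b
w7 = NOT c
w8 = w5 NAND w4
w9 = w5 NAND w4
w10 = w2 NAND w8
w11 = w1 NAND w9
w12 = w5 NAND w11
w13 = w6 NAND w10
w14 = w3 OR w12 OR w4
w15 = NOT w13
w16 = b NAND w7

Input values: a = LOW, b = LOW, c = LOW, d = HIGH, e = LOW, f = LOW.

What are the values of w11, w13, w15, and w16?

w11 = LOW; w13 = HIGH; w15 = LOW; w16 = HIGH

w1 = a NAND e = LOW NAND LOW = HIGH
w2 = f NAND w1 = LOW NAND HIGH = HIGH
w3 = d NAND c = HIGH NAND LOW = HIGH
w4 = w2 NAND w1 = HIGH NAND HIGH = LOW
w5 = w2 NAND w4 = HIGH NAND LOW = HIGH
w6 = w3 NAND b = HIGH NAND LOW = HIGH
w7 = NOT c = NOT LOW = HIGH
w8 = w5 NAND w4 = HIGH NAND LOW = HIGH
w9 = w5 NAND w4 = HIGH NAND LOW = HIGH
w10 = w2 NAND w8 = HIGH NAND HIGH = LOW
w11 = w1 NAND w9 = HIGH NAND HIGH = LOW
w13 = w6 NAND w10 = HIGH NAND LOW = HIGH
w15 = NOT w13 = NOT HIGH = LOW
w16 = b NAND w7 = LOW NAND HIGH = HIGH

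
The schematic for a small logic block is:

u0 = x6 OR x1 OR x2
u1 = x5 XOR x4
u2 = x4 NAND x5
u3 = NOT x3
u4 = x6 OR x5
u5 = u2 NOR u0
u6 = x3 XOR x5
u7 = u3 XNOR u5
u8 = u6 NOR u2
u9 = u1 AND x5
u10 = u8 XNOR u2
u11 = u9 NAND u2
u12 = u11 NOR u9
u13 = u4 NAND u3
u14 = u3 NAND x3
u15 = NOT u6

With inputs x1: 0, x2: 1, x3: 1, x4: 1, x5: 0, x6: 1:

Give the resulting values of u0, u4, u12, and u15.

u0 = x6 OR x1 OR x2 = 1 OR 0 OR 1 = 1
u1 = x5 XOR x4 = 0 XOR 1 = 1
u2 = x4 NAND x5 = 1 NAND 0 = 1
u4 = x6 OR x5 = 1 OR 0 = 1
u6 = x3 XOR x5 = 1 XOR 0 = 1
u9 = u1 AND x5 = 1 AND 0 = 0
u11 = u9 NAND u2 = 0 NAND 1 = 1
u12 = u11 NOR u9 = 1 NOR 0 = 0
u15 = NOT u6 = NOT 1 = 0

u0 = 1, u4 = 1, u12 = 0, u15 = 0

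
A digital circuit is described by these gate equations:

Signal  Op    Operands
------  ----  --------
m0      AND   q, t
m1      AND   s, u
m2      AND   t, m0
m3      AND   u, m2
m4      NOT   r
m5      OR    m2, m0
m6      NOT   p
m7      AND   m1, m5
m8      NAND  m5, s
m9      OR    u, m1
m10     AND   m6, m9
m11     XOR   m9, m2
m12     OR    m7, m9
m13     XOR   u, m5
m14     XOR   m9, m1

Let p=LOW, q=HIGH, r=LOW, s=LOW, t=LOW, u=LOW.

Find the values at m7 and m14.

m0 = q AND t = HIGH AND LOW = LOW
m1 = s AND u = LOW AND LOW = LOW
m2 = t AND m0 = LOW AND LOW = LOW
m5 = m2 OR m0 = LOW OR LOW = LOW
m7 = m1 AND m5 = LOW AND LOW = LOW
m9 = u OR m1 = LOW OR LOW = LOW
m14 = m9 XOR m1 = LOW XOR LOW = LOW

m7 = LOW  m14 = LOW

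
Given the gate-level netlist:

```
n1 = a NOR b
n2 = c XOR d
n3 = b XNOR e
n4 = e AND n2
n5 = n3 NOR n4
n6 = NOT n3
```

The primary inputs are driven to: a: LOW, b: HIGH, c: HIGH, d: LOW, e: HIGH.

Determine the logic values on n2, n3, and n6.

n2 = c XOR d = HIGH XOR LOW = HIGH
n3 = b XNOR e = HIGH XNOR HIGH = HIGH
n6 = NOT n3 = NOT HIGH = LOW

n2 = HIGH, n3 = HIGH, n6 = LOW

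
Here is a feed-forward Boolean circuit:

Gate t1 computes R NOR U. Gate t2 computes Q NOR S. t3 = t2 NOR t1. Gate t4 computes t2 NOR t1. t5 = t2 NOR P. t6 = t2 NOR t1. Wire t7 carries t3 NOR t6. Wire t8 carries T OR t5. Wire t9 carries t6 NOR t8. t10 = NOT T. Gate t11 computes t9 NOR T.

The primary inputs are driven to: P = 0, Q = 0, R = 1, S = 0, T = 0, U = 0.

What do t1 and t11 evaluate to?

t1 = 0; t11 = 0

t1 = R NOR U = 1 NOR 0 = 0
t2 = Q NOR S = 0 NOR 0 = 1
t5 = t2 NOR P = 1 NOR 0 = 0
t6 = t2 NOR t1 = 1 NOR 0 = 0
t8 = T OR t5 = 0 OR 0 = 0
t9 = t6 NOR t8 = 0 NOR 0 = 1
t11 = t9 NOR T = 1 NOR 0 = 0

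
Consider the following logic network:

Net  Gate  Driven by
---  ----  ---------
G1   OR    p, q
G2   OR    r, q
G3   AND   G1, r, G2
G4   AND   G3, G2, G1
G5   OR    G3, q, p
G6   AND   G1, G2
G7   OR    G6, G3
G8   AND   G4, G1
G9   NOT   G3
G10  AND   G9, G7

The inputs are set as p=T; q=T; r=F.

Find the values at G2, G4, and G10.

G2 = T; G4 = F; G10 = T

G1 = p OR q = T OR T = T
G2 = r OR q = F OR T = T
G3 = G1 AND r AND G2 = T AND F AND T = F
G4 = G3 AND G2 AND G1 = F AND T AND T = F
G6 = G1 AND G2 = T AND T = T
G7 = G6 OR G3 = T OR F = T
G9 = NOT G3 = NOT F = T
G10 = G9 AND G7 = T AND T = T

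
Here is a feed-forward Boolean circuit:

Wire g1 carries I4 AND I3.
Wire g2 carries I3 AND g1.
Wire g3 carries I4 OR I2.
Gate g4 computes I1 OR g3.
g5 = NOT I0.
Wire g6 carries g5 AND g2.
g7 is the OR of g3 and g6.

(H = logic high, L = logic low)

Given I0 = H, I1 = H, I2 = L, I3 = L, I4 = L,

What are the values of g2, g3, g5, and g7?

g2 = L  g3 = L  g5 = L  g7 = L

g1 = I4 AND I3 = L AND L = L
g2 = I3 AND g1 = L AND L = L
g3 = I4 OR I2 = L OR L = L
g5 = NOT I0 = NOT H = L
g6 = g5 AND g2 = L AND L = L
g7 = g3 OR g6 = L OR L = L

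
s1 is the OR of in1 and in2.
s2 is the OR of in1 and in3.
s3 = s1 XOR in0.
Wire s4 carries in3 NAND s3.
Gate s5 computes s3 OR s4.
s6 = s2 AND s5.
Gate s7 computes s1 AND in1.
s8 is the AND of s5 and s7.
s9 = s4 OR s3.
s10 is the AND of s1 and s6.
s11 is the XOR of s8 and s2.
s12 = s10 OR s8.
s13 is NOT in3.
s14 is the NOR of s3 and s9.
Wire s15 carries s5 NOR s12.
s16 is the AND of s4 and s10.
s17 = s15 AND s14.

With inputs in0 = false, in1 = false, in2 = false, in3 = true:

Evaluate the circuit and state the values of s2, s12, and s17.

s1 = in1 OR in2 = false OR false = false
s2 = in1 OR in3 = false OR true = true
s3 = s1 XOR in0 = false XOR false = false
s4 = in3 NAND s3 = true NAND false = true
s5 = s3 OR s4 = false OR true = true
s6 = s2 AND s5 = true AND true = true
s7 = s1 AND in1 = false AND false = false
s8 = s5 AND s7 = true AND false = false
s9 = s4 OR s3 = true OR false = true
s10 = s1 AND s6 = false AND true = false
s12 = s10 OR s8 = false OR false = false
s14 = s3 NOR s9 = false NOR true = false
s15 = s5 NOR s12 = true NOR false = false
s17 = s15 AND s14 = false AND false = false

s2 = true, s12 = false, s17 = false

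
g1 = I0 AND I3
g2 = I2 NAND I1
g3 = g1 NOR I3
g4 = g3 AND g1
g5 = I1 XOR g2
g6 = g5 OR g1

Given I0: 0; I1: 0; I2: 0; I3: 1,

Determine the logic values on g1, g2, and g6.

g1 = I0 AND I3 = 0 AND 1 = 0
g2 = I2 NAND I1 = 0 NAND 0 = 1
g5 = I1 XOR g2 = 0 XOR 1 = 1
g6 = g5 OR g1 = 1 OR 0 = 1

g1 = 0; g2 = 1; g6 = 1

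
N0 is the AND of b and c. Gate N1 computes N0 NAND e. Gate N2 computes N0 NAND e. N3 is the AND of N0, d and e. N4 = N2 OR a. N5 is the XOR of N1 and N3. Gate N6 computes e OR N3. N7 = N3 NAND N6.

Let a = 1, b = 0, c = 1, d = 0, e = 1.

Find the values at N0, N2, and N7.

N0 = b AND c = 0 AND 1 = 0
N2 = N0 NAND e = 0 NAND 1 = 1
N3 = N0 AND d AND e = 0 AND 0 AND 1 = 0
N6 = e OR N3 = 1 OR 0 = 1
N7 = N3 NAND N6 = 0 NAND 1 = 1

N0 = 0  N2 = 1  N7 = 1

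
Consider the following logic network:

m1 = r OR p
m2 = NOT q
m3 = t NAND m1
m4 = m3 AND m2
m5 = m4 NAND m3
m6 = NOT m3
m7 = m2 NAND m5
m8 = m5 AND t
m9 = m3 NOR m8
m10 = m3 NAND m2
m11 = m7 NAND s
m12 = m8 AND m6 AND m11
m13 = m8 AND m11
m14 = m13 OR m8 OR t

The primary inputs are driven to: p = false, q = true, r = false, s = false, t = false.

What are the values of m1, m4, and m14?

m1 = r OR p = false OR false = false
m2 = NOT q = NOT true = false
m3 = t NAND m1 = false NAND false = true
m4 = m3 AND m2 = true AND false = false
m5 = m4 NAND m3 = false NAND true = true
m7 = m2 NAND m5 = false NAND true = true
m8 = m5 AND t = true AND false = false
m11 = m7 NAND s = true NAND false = true
m13 = m8 AND m11 = false AND true = false
m14 = m13 OR m8 OR t = false OR false OR false = false

m1 = false; m4 = false; m14 = false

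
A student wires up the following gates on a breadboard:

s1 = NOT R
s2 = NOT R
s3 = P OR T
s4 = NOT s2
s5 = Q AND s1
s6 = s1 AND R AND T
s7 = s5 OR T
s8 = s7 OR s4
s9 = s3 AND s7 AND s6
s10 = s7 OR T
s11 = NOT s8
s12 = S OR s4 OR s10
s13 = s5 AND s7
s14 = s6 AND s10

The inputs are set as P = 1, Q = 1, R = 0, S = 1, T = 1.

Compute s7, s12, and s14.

s7 = 1, s12 = 1, s14 = 0

s1 = NOT R = NOT 0 = 1
s2 = NOT R = NOT 0 = 1
s4 = NOT s2 = NOT 1 = 0
s5 = Q AND s1 = 1 AND 1 = 1
s6 = s1 AND R AND T = 1 AND 0 AND 1 = 0
s7 = s5 OR T = 1 OR 1 = 1
s10 = s7 OR T = 1 OR 1 = 1
s12 = S OR s4 OR s10 = 1 OR 0 OR 1 = 1
s14 = s6 AND s10 = 0 AND 1 = 0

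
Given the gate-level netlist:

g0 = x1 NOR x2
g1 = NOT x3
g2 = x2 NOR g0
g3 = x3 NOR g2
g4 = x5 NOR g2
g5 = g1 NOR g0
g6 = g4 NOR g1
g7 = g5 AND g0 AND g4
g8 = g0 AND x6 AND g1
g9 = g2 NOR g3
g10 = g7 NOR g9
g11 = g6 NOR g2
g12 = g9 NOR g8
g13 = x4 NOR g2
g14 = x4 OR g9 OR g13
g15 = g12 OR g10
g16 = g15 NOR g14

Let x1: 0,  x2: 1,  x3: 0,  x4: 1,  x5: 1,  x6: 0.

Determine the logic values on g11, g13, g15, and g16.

g11 = 1  g13 = 0  g15 = 1  g16 = 0

g0 = x1 NOR x2 = 0 NOR 1 = 0
g1 = NOT x3 = NOT 0 = 1
g2 = x2 NOR g0 = 1 NOR 0 = 0
g3 = x3 NOR g2 = 0 NOR 0 = 1
g4 = x5 NOR g2 = 1 NOR 0 = 0
g5 = g1 NOR g0 = 1 NOR 0 = 0
g6 = g4 NOR g1 = 0 NOR 1 = 0
g7 = g5 AND g0 AND g4 = 0 AND 0 AND 0 = 0
g8 = g0 AND x6 AND g1 = 0 AND 0 AND 1 = 0
g9 = g2 NOR g3 = 0 NOR 1 = 0
g10 = g7 NOR g9 = 0 NOR 0 = 1
g11 = g6 NOR g2 = 0 NOR 0 = 1
g12 = g9 NOR g8 = 0 NOR 0 = 1
g13 = x4 NOR g2 = 1 NOR 0 = 0
g14 = x4 OR g9 OR g13 = 1 OR 0 OR 0 = 1
g15 = g12 OR g10 = 1 OR 1 = 1
g16 = g15 NOR g14 = 1 NOR 1 = 0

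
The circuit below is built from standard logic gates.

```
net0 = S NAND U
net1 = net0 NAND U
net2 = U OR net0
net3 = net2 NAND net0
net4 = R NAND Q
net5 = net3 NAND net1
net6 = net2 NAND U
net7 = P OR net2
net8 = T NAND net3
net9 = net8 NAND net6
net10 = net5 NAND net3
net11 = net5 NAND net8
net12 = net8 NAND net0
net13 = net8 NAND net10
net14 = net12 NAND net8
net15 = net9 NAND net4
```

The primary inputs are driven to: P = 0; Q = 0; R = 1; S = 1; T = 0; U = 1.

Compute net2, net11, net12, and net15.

net0 = S NAND U = 1 NAND 1 = 0
net1 = net0 NAND U = 0 NAND 1 = 1
net2 = U OR net0 = 1 OR 0 = 1
net3 = net2 NAND net0 = 1 NAND 0 = 1
net4 = R NAND Q = 1 NAND 0 = 1
net5 = net3 NAND net1 = 1 NAND 1 = 0
net6 = net2 NAND U = 1 NAND 1 = 0
net8 = T NAND net3 = 0 NAND 1 = 1
net9 = net8 NAND net6 = 1 NAND 0 = 1
net11 = net5 NAND net8 = 0 NAND 1 = 1
net12 = net8 NAND net0 = 1 NAND 0 = 1
net15 = net9 NAND net4 = 1 NAND 1 = 0

net2 = 1, net11 = 1, net12 = 1, net15 = 0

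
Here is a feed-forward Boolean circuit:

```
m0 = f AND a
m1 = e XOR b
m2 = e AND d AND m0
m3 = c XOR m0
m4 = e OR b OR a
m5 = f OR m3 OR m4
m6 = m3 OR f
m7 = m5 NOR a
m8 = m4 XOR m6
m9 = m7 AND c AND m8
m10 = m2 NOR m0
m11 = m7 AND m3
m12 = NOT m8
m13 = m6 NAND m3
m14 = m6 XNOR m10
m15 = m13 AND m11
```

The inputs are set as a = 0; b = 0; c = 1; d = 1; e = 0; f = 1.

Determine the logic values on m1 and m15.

m0 = f AND a = 1 AND 0 = 0
m1 = e XOR b = 0 XOR 0 = 0
m3 = c XOR m0 = 1 XOR 0 = 1
m4 = e OR b OR a = 0 OR 0 OR 0 = 0
m5 = f OR m3 OR m4 = 1 OR 1 OR 0 = 1
m6 = m3 OR f = 1 OR 1 = 1
m7 = m5 NOR a = 1 NOR 0 = 0
m11 = m7 AND m3 = 0 AND 1 = 0
m13 = m6 NAND m3 = 1 NAND 1 = 0
m15 = m13 AND m11 = 0 AND 0 = 0

m1 = 0; m15 = 0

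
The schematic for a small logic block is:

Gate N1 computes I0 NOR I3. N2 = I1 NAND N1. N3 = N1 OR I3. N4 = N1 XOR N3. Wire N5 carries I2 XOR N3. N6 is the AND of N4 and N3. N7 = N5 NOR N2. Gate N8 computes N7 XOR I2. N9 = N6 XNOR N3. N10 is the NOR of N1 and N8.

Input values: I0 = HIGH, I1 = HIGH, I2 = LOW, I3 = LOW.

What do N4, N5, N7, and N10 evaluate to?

N4 = LOW, N5 = LOW, N7 = LOW, N10 = HIGH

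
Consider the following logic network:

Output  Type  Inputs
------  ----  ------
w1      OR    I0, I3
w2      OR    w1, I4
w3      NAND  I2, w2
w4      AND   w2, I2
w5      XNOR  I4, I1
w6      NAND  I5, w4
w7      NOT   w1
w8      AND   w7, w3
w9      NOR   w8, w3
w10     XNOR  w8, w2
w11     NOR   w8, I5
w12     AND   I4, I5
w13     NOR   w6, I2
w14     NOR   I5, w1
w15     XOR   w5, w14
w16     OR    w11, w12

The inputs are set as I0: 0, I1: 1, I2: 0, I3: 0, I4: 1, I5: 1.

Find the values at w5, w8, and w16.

w5 = 1, w8 = 1, w16 = 1

w1 = I0 OR I3 = 0 OR 0 = 0
w2 = w1 OR I4 = 0 OR 1 = 1
w3 = I2 NAND w2 = 0 NAND 1 = 1
w5 = I4 XNOR I1 = 1 XNOR 1 = 1
w7 = NOT w1 = NOT 0 = 1
w8 = w7 AND w3 = 1 AND 1 = 1
w11 = w8 NOR I5 = 1 NOR 1 = 0
w12 = I4 AND I5 = 1 AND 1 = 1
w16 = w11 OR w12 = 0 OR 1 = 1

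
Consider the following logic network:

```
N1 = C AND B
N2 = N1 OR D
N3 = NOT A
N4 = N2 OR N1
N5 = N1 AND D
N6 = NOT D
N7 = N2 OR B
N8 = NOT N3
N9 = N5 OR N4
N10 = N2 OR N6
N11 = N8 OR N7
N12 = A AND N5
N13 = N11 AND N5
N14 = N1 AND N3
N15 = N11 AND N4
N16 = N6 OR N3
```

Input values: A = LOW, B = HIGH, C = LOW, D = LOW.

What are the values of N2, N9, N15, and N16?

N1 = C AND B = LOW AND HIGH = LOW
N2 = N1 OR D = LOW OR LOW = LOW
N3 = NOT A = NOT LOW = HIGH
N4 = N2 OR N1 = LOW OR LOW = LOW
N5 = N1 AND D = LOW AND LOW = LOW
N6 = NOT D = NOT LOW = HIGH
N7 = N2 OR B = LOW OR HIGH = HIGH
N8 = NOT N3 = NOT HIGH = LOW
N9 = N5 OR N4 = LOW OR LOW = LOW
N11 = N8 OR N7 = LOW OR HIGH = HIGH
N15 = N11 AND N4 = HIGH AND LOW = LOW
N16 = N6 OR N3 = HIGH OR HIGH = HIGH

N2 = LOW  N9 = LOW  N15 = LOW  N16 = HIGH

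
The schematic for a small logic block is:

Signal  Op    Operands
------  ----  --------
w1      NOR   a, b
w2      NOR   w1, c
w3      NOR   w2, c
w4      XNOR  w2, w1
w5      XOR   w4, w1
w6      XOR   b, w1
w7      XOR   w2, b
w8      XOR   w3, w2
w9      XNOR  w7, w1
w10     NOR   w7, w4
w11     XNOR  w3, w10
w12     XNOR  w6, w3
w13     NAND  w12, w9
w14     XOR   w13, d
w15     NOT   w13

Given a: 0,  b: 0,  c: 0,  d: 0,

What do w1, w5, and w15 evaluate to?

w1 = a NOR b = 0 NOR 0 = 1
w2 = w1 NOR c = 1 NOR 0 = 0
w3 = w2 NOR c = 0 NOR 0 = 1
w4 = w2 XNOR w1 = 0 XNOR 1 = 0
w5 = w4 XOR w1 = 0 XOR 1 = 1
w6 = b XOR w1 = 0 XOR 1 = 1
w7 = w2 XOR b = 0 XOR 0 = 0
w9 = w7 XNOR w1 = 0 XNOR 1 = 0
w12 = w6 XNOR w3 = 1 XNOR 1 = 1
w13 = w12 NAND w9 = 1 NAND 0 = 1
w15 = NOT w13 = NOT 1 = 0

w1 = 1, w5 = 1, w15 = 0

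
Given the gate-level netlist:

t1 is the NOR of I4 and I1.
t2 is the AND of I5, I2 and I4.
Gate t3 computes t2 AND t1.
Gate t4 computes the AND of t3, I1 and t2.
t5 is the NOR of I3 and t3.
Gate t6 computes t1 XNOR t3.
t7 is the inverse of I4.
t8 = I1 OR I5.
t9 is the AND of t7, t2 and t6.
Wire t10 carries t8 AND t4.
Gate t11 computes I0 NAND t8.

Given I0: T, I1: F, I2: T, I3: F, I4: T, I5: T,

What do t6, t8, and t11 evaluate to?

t1 = I4 NOR I1 = T NOR F = F
t2 = I5 AND I2 AND I4 = T AND T AND T = T
t3 = t2 AND t1 = T AND F = F
t6 = t1 XNOR t3 = F XNOR F = T
t8 = I1 OR I5 = F OR T = T
t11 = I0 NAND t8 = T NAND T = F

t6 = T, t8 = T, t11 = F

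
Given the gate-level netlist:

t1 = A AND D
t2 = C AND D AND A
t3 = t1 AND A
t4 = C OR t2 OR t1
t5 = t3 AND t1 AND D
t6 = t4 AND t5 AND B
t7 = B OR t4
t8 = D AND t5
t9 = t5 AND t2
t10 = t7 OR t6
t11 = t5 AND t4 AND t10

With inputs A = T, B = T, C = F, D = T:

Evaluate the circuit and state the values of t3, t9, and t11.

t3 = T; t9 = F; t11 = T

t1 = A AND D = T AND T = T
t2 = C AND D AND A = F AND T AND T = F
t3 = t1 AND A = T AND T = T
t4 = C OR t2 OR t1 = F OR F OR T = T
t5 = t3 AND t1 AND D = T AND T AND T = T
t6 = t4 AND t5 AND B = T AND T AND T = T
t7 = B OR t4 = T OR T = T
t9 = t5 AND t2 = T AND F = F
t10 = t7 OR t6 = T OR T = T
t11 = t5 AND t4 AND t10 = T AND T AND T = T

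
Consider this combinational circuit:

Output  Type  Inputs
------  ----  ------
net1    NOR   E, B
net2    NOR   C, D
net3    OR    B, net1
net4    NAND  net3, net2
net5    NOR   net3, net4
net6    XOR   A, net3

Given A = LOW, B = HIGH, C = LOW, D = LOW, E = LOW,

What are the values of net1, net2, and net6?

net1 = E NOR B = LOW NOR HIGH = LOW
net2 = C NOR D = LOW NOR LOW = HIGH
net3 = B OR net1 = HIGH OR LOW = HIGH
net6 = A XOR net3 = LOW XOR HIGH = HIGH

net1 = LOW, net2 = HIGH, net6 = HIGH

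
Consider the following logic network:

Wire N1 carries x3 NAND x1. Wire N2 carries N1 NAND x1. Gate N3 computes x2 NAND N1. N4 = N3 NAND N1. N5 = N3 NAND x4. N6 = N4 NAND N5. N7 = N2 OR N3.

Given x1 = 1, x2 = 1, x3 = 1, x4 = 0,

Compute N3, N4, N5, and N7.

N3 = 1, N4 = 1, N5 = 1, N7 = 1

N1 = x3 NAND x1 = 1 NAND 1 = 0
N2 = N1 NAND x1 = 0 NAND 1 = 1
N3 = x2 NAND N1 = 1 NAND 0 = 1
N4 = N3 NAND N1 = 1 NAND 0 = 1
N5 = N3 NAND x4 = 1 NAND 0 = 1
N7 = N2 OR N3 = 1 OR 1 = 1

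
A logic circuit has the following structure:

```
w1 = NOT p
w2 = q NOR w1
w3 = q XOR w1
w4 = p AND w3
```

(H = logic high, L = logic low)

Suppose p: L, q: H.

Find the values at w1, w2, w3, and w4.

w1 = H, w2 = L, w3 = L, w4 = L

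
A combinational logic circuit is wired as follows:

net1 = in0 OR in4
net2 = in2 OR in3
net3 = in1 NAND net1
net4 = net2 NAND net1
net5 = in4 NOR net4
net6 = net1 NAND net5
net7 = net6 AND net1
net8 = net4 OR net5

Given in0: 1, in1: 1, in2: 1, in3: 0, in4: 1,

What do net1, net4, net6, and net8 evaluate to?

net1 = 1, net4 = 0, net6 = 1, net8 = 0

net1 = in0 OR in4 = 1 OR 1 = 1
net2 = in2 OR in3 = 1 OR 0 = 1
net4 = net2 NAND net1 = 1 NAND 1 = 0
net5 = in4 NOR net4 = 1 NOR 0 = 0
net6 = net1 NAND net5 = 1 NAND 0 = 1
net8 = net4 OR net5 = 0 OR 0 = 0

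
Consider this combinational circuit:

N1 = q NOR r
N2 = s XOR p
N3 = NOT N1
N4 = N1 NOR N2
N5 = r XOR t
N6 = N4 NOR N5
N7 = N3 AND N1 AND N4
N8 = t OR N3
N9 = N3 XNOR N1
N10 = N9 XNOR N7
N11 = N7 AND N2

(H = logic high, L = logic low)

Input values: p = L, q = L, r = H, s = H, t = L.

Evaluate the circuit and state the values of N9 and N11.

N9 = L; N11 = L

N1 = q NOR r = L NOR H = L
N2 = s XOR p = H XOR L = H
N3 = NOT N1 = NOT L = H
N4 = N1 NOR N2 = L NOR H = L
N7 = N3 AND N1 AND N4 = H AND L AND L = L
N9 = N3 XNOR N1 = H XNOR L = L
N11 = N7 AND N2 = L AND H = L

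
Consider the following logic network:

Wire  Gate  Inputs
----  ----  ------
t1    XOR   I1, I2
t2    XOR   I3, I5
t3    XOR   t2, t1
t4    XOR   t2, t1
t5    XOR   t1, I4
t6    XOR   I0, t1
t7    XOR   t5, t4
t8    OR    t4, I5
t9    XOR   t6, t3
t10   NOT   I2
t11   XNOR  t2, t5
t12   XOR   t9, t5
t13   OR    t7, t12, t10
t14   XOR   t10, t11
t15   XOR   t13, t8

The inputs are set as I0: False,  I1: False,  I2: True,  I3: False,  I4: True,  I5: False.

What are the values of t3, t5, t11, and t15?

t3 = True; t5 = False; t11 = True; t15 = False

t1 = I1 XOR I2 = False XOR True = True
t2 = I3 XOR I5 = False XOR False = False
t3 = t2 XOR t1 = False XOR True = True
t4 = t2 XOR t1 = False XOR True = True
t5 = t1 XOR I4 = True XOR True = False
t6 = I0 XOR t1 = False XOR True = True
t7 = t5 XOR t4 = False XOR True = True
t8 = t4 OR I5 = True OR False = True
t9 = t6 XOR t3 = True XOR True = False
t10 = NOT I2 = NOT True = False
t11 = t2 XNOR t5 = False XNOR False = True
t12 = t9 XOR t5 = False XOR False = False
t13 = t7 OR t12 OR t10 = True OR False OR False = True
t15 = t13 XOR t8 = True XOR True = False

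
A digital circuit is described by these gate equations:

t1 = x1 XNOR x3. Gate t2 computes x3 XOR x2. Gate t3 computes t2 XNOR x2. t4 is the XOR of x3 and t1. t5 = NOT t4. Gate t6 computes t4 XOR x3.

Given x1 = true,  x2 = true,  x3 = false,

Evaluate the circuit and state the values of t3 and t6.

t3 = true  t6 = false

t1 = x1 XNOR x3 = true XNOR false = false
t2 = x3 XOR x2 = false XOR true = true
t3 = t2 XNOR x2 = true XNOR true = true
t4 = x3 XOR t1 = false XOR false = false
t6 = t4 XOR x3 = false XOR false = false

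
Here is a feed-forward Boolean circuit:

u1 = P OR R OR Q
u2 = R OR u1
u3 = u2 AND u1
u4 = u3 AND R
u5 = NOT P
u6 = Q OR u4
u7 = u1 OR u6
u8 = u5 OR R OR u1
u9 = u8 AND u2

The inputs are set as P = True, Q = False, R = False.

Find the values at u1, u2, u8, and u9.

u1 = True, u2 = True, u8 = True, u9 = True

u1 = P OR R OR Q = True OR False OR False = True
u2 = R OR u1 = False OR True = True
u5 = NOT P = NOT True = False
u8 = u5 OR R OR u1 = False OR False OR True = True
u9 = u8 AND u2 = True AND True = True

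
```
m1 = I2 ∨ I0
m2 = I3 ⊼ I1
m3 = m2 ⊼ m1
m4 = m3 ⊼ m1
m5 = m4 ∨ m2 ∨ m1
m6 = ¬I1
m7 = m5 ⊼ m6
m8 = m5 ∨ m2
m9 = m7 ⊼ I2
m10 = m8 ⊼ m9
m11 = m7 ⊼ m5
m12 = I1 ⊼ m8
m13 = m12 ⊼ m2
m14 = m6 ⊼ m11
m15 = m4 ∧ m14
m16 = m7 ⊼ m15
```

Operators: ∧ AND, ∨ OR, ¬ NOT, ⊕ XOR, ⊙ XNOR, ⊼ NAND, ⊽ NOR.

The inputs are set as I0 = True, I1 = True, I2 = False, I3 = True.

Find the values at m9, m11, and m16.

m1 = I2 OR I0 = False OR True = True
m2 = I3 NAND I1 = True NAND True = False
m3 = m2 NAND m1 = False NAND True = True
m4 = m3 NAND m1 = True NAND True = False
m5 = m4 OR m2 OR m1 = False OR False OR True = True
m6 = NOT I1 = NOT True = False
m7 = m5 NAND m6 = True NAND False = True
m9 = m7 NAND I2 = True NAND False = True
m11 = m7 NAND m5 = True NAND True = False
m14 = m6 NAND m11 = False NAND False = True
m15 = m4 AND m14 = False AND True = False
m16 = m7 NAND m15 = True NAND False = True

m9 = True  m11 = False  m16 = True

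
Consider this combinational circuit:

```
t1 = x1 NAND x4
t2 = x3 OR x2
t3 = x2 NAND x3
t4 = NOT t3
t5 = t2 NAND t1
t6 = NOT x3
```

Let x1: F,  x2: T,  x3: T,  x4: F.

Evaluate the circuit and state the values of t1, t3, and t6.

t1 = x1 NAND x4 = F NAND F = T
t3 = x2 NAND x3 = T NAND T = F
t6 = NOT x3 = NOT T = F

t1 = T, t3 = F, t6 = F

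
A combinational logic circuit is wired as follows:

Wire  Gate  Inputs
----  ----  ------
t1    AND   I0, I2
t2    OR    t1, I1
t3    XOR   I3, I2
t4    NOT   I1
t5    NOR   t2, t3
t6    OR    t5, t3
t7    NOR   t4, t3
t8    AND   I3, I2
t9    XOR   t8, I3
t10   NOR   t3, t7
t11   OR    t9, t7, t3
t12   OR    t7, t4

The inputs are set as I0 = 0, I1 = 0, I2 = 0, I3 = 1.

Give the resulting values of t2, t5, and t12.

t2 = 0; t5 = 0; t12 = 1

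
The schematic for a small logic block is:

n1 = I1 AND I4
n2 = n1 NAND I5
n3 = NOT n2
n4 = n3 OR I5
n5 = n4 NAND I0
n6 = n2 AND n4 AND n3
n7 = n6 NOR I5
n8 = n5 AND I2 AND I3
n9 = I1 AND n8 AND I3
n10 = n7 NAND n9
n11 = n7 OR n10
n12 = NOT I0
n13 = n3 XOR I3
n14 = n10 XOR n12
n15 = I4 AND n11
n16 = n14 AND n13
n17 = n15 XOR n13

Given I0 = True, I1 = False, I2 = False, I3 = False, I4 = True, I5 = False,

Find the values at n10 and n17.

n10 = True, n17 = True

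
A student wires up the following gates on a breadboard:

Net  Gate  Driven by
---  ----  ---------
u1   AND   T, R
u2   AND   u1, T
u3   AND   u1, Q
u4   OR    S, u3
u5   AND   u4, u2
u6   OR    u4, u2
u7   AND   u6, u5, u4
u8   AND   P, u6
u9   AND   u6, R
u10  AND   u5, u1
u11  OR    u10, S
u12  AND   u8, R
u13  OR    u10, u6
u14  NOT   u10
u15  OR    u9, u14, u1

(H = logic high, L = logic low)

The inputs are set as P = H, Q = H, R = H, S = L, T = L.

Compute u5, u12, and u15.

u5 = L, u12 = L, u15 = H

u1 = T AND R = L AND H = L
u2 = u1 AND T = L AND L = L
u3 = u1 AND Q = L AND H = L
u4 = S OR u3 = L OR L = L
u5 = u4 AND u2 = L AND L = L
u6 = u4 OR u2 = L OR L = L
u8 = P AND u6 = H AND L = L
u9 = u6 AND R = L AND H = L
u10 = u5 AND u1 = L AND L = L
u12 = u8 AND R = L AND H = L
u14 = NOT u10 = NOT L = H
u15 = u9 OR u14 OR u1 = L OR H OR L = H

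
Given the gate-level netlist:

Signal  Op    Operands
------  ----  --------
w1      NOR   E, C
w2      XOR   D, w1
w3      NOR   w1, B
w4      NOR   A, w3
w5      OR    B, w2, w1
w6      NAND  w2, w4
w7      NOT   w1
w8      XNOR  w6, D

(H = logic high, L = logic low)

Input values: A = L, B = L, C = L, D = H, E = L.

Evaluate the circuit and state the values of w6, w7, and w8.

w1 = E NOR C = L NOR L = H
w2 = D XOR w1 = H XOR H = L
w3 = w1 NOR B = H NOR L = L
w4 = A NOR w3 = L NOR L = H
w6 = w2 NAND w4 = L NAND H = H
w7 = NOT w1 = NOT H = L
w8 = w6 XNOR D = H XNOR H = H

w6 = H, w7 = L, w8 = H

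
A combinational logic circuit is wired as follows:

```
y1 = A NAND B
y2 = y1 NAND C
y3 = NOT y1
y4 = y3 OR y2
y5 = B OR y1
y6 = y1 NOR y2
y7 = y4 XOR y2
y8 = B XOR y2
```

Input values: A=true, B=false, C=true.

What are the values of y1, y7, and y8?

y1 = A NAND B = true NAND false = true
y2 = y1 NAND C = true NAND true = false
y3 = NOT y1 = NOT true = false
y4 = y3 OR y2 = false OR false = false
y7 = y4 XOR y2 = false XOR false = false
y8 = B XOR y2 = false XOR false = false

y1 = true, y7 = false, y8 = false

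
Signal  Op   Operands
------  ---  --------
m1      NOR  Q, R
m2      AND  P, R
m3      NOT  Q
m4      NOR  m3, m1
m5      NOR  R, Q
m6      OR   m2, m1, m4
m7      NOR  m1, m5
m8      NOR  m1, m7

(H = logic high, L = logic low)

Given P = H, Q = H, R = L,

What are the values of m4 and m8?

m4 = H  m8 = L

m1 = Q NOR R = H NOR L = L
m3 = NOT Q = NOT H = L
m4 = m3 NOR m1 = L NOR L = H
m5 = R NOR Q = L NOR H = L
m7 = m1 NOR m5 = L NOR L = H
m8 = m1 NOR m7 = L NOR H = L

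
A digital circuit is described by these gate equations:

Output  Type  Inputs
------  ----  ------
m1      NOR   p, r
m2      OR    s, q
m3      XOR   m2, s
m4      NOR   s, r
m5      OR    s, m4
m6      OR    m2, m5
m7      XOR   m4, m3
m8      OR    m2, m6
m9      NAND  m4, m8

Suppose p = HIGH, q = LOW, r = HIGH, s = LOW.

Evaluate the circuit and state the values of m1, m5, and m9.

m1 = LOW, m5 = LOW, m9 = HIGH

m1 = p NOR r = HIGH NOR HIGH = LOW
m2 = s OR q = LOW OR LOW = LOW
m4 = s NOR r = LOW NOR HIGH = LOW
m5 = s OR m4 = LOW OR LOW = LOW
m6 = m2 OR m5 = LOW OR LOW = LOW
m8 = m2 OR m6 = LOW OR LOW = LOW
m9 = m4 NAND m8 = LOW NAND LOW = HIGH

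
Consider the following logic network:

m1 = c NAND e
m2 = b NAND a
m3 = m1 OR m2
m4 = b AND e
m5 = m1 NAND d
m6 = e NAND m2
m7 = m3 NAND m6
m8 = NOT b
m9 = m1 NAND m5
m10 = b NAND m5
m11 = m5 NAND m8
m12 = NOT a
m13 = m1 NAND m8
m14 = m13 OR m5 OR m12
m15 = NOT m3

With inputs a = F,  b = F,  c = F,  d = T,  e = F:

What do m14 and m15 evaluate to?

m1 = c NAND e = F NAND F = T
m2 = b NAND a = F NAND F = T
m3 = m1 OR m2 = T OR T = T
m5 = m1 NAND d = T NAND T = F
m8 = NOT b = NOT F = T
m12 = NOT a = NOT F = T
m13 = m1 NAND m8 = T NAND T = F
m14 = m13 OR m5 OR m12 = F OR F OR T = T
m15 = NOT m3 = NOT T = F

m14 = T, m15 = F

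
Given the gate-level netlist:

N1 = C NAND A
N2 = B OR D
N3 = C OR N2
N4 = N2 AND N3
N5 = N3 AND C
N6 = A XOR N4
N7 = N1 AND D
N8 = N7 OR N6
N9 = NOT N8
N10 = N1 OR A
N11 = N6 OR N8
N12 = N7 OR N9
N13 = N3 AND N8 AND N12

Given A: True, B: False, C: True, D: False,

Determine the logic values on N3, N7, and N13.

N1 = C NAND A = True NAND True = False
N2 = B OR D = False OR False = False
N3 = C OR N2 = True OR False = True
N4 = N2 AND N3 = False AND True = False
N6 = A XOR N4 = True XOR False = True
N7 = N1 AND D = False AND False = False
N8 = N7 OR N6 = False OR True = True
N9 = NOT N8 = NOT True = False
N12 = N7 OR N9 = False OR False = False
N13 = N3 AND N8 AND N12 = True AND True AND False = False

N3 = True; N7 = False; N13 = False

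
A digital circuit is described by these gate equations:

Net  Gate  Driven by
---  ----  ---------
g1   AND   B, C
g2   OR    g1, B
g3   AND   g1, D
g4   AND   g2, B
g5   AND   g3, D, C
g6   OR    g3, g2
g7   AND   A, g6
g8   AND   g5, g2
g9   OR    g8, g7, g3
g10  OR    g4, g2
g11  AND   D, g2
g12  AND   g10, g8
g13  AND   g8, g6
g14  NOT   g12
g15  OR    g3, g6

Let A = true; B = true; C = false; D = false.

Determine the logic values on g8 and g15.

g1 = B AND C = true AND false = false
g2 = g1 OR B = false OR true = true
g3 = g1 AND D = false AND false = false
g5 = g3 AND D AND C = false AND false AND false = false
g6 = g3 OR g2 = false OR true = true
g8 = g5 AND g2 = false AND true = false
g15 = g3 OR g6 = false OR true = true

g8 = false, g15 = true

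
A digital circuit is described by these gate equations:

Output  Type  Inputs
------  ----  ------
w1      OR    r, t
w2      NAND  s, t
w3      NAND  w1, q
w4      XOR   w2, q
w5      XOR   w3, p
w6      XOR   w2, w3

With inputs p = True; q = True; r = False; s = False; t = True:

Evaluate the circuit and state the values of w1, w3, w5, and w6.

w1 = True, w3 = False, w5 = True, w6 = True

w1 = r OR t = False OR True = True
w2 = s NAND t = False NAND True = True
w3 = w1 NAND q = True NAND True = False
w5 = w3 XOR p = False XOR True = True
w6 = w2 XOR w3 = True XOR False = True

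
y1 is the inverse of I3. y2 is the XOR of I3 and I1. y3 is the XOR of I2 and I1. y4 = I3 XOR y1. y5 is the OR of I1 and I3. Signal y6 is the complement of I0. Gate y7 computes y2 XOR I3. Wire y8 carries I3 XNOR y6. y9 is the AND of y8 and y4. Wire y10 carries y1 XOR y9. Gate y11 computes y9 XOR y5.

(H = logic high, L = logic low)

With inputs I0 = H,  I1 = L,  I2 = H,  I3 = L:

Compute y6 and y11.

y6 = L; y11 = H

y1 = NOT I3 = NOT L = H
y4 = I3 XOR y1 = L XOR H = H
y5 = I1 OR I3 = L OR L = L
y6 = NOT I0 = NOT H = L
y8 = I3 XNOR y6 = L XNOR L = H
y9 = y8 AND y4 = H AND H = H
y11 = y9 XOR y5 = H XOR L = H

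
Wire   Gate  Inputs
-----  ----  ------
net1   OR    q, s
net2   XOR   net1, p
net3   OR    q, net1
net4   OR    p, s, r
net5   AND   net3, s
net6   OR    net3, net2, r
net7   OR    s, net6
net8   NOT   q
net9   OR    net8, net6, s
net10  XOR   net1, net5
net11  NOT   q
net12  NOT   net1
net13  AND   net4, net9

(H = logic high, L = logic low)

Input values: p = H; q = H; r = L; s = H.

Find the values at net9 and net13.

net9 = H, net13 = H

net1 = q OR s = H OR H = H
net2 = net1 XOR p = H XOR H = L
net3 = q OR net1 = H OR H = H
net4 = p OR s OR r = H OR H OR L = H
net6 = net3 OR net2 OR r = H OR L OR L = H
net8 = NOT q = NOT H = L
net9 = net8 OR net6 OR s = L OR H OR H = H
net13 = net4 AND net9 = H AND H = H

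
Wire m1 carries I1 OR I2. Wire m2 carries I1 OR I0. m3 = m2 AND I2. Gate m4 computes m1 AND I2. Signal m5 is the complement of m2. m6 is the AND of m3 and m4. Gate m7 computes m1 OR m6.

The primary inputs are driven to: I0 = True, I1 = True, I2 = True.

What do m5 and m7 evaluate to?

m1 = I1 OR I2 = True OR True = True
m2 = I1 OR I0 = True OR True = True
m3 = m2 AND I2 = True AND True = True
m4 = m1 AND I2 = True AND True = True
m5 = NOT m2 = NOT True = False
m6 = m3 AND m4 = True AND True = True
m7 = m1 OR m6 = True OR True = True

m5 = False, m7 = True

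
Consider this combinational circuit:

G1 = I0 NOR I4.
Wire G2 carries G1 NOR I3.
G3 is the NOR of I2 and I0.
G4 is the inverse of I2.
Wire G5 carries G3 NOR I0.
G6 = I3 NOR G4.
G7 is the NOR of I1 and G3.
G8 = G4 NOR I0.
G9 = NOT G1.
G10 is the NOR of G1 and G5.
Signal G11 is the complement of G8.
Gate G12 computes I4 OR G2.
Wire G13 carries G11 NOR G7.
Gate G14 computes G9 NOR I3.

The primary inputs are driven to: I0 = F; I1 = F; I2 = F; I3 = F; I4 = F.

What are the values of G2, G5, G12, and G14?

G2 = F; G5 = F; G12 = F; G14 = T

G1 = I0 NOR I4 = F NOR F = T
G2 = G1 NOR I3 = T NOR F = F
G3 = I2 NOR I0 = F NOR F = T
G5 = G3 NOR I0 = T NOR F = F
G9 = NOT G1 = NOT T = F
G12 = I4 OR G2 = F OR F = F
G14 = G9 NOR I3 = F NOR F = T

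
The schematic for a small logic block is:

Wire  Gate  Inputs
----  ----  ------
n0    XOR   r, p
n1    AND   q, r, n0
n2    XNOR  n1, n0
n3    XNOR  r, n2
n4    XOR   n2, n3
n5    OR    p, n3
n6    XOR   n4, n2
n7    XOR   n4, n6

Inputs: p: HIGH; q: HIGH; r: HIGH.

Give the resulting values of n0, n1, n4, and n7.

n0 = LOW, n1 = LOW, n4 = LOW, n7 = HIGH

n0 = r XOR p = HIGH XOR HIGH = LOW
n1 = q AND r AND n0 = HIGH AND HIGH AND LOW = LOW
n2 = n1 XNOR n0 = LOW XNOR LOW = HIGH
n3 = r XNOR n2 = HIGH XNOR HIGH = HIGH
n4 = n2 XOR n3 = HIGH XOR HIGH = LOW
n6 = n4 XOR n2 = LOW XOR HIGH = HIGH
n7 = n4 XOR n6 = LOW XOR HIGH = HIGH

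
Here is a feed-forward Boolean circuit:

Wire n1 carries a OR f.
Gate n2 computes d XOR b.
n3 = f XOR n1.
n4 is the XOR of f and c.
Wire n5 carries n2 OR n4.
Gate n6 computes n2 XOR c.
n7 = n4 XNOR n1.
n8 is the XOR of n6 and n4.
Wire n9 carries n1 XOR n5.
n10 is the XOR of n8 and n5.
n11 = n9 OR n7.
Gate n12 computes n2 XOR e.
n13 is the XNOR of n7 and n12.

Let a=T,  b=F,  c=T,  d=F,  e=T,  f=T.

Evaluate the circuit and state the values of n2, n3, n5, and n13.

n1 = a OR f = T OR T = T
n2 = d XOR b = F XOR F = F
n3 = f XOR n1 = T XOR T = F
n4 = f XOR c = T XOR T = F
n5 = n2 OR n4 = F OR F = F
n7 = n4 XNOR n1 = F XNOR T = F
n12 = n2 XOR e = F XOR T = T
n13 = n7 XNOR n12 = F XNOR T = F

n2 = F, n3 = F, n5 = F, n13 = F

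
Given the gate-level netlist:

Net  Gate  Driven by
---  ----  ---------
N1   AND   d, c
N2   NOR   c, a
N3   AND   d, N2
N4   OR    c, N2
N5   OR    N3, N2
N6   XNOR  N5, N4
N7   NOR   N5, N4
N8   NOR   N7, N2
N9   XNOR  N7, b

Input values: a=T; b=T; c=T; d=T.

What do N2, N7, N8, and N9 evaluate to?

N2 = c NOR a = T NOR T = F
N3 = d AND N2 = T AND F = F
N4 = c OR N2 = T OR F = T
N5 = N3 OR N2 = F OR F = F
N7 = N5 NOR N4 = F NOR T = F
N8 = N7 NOR N2 = F NOR F = T
N9 = N7 XNOR b = F XNOR T = F

N2 = F, N7 = F, N8 = T, N9 = F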